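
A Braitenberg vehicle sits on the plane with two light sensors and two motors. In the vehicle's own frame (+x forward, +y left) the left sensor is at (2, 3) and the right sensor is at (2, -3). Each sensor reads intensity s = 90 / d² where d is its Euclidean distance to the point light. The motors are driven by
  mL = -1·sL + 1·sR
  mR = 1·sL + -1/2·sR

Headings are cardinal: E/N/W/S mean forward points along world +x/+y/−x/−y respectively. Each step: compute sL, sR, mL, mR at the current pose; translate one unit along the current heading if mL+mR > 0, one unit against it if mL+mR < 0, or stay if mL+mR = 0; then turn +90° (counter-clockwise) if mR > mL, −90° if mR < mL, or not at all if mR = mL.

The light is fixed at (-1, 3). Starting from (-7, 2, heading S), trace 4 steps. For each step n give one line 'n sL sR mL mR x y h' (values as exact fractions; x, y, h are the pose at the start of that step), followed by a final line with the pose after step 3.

n=0: pose=(-7,2,S); sL=5, sR=1; mL=-4, mR=9/2; mL+mR=1/2 → advance +1; mR−mL=17/2 → turn +1·90°
n=1: pose=(-7,1,E); sL=90/17, sR=90/41; mL=-2160/697, mR=2925/697; mL+mR=45/41 → advance +1; mR−mL=5085/697 → turn +1·90°
n=2: pose=(-6,1,N); sL=45/32, sR=45/2; mL=675/32, mR=-315/32; mL+mR=45/4 → advance +1; mR−mL=-495/16 → turn -1·90°
n=3: pose=(-6,2,E); sL=90/13, sR=18/5; mL=-216/65, mR=333/65; mL+mR=9/5 → advance +1; mR−mL=549/65 → turn +1·90°

0 5 1 -4 9/2 -7 2 S
1 90/17 90/41 -2160/697 2925/697 -7 1 E
2 45/32 45/2 675/32 -315/32 -6 1 N
3 90/13 18/5 -216/65 333/65 -6 2 E
final -5 2 N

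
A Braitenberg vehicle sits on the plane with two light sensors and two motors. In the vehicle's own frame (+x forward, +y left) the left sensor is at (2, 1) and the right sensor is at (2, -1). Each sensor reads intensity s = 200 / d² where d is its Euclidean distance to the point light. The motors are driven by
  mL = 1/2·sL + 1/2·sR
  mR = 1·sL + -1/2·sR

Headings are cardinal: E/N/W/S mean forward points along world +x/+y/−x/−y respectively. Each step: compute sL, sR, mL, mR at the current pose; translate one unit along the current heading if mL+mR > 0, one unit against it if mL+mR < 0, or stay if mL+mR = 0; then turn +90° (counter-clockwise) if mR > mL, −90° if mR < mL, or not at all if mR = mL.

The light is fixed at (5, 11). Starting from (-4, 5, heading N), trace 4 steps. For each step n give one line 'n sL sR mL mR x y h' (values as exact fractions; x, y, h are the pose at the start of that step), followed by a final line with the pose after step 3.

n=0: pose=(-4,5,N); sL=50/29, sR=5/2; mL=245/116, mR=55/116; mL+mR=75/29 → advance +1; mR−mL=-95/58 → turn -1·90°
n=1: pose=(-4,6,E); sL=40/13, sR=40/17; mL=600/221, mR=420/221; mL+mR=60/13 → advance +1; mR−mL=-180/221 → turn -1·90°
n=2: pose=(-3,6,S); sL=100/49, sR=20/13; mL=1140/637, mR=810/637; mL+mR=150/49 → advance +1; mR−mL=-330/637 → turn -1·90°
n=3: pose=(-3,5,W); sL=200/149, sR=8/5; mL=1096/745, mR=404/745; mL+mR=300/149 → advance +1; mR−mL=-692/745 → turn -1·90°

0 50/29 5/2 245/116 55/116 -4 5 N
1 40/13 40/17 600/221 420/221 -4 6 E
2 100/49 20/13 1140/637 810/637 -3 6 S
3 200/149 8/5 1096/745 404/745 -3 5 W
final -4 5 N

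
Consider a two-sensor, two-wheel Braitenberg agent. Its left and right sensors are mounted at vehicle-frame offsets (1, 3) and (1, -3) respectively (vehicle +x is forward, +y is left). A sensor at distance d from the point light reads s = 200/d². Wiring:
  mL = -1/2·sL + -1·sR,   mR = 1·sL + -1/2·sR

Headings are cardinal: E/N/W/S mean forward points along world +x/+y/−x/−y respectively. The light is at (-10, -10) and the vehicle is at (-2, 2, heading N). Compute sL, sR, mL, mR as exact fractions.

100/97 20/29 -3390/2813 1930/2813

left sensor world pos  = (-5, 3); dL² = 194
right sensor world pos = (1, 3); dR² = 290
sL = 200/194 = 100/97
sR = 200/290 = 20/29
mL = -1/2·sL + -1·sR = -3390/2813
mR = 1·sL + -1/2·sR = 1930/2813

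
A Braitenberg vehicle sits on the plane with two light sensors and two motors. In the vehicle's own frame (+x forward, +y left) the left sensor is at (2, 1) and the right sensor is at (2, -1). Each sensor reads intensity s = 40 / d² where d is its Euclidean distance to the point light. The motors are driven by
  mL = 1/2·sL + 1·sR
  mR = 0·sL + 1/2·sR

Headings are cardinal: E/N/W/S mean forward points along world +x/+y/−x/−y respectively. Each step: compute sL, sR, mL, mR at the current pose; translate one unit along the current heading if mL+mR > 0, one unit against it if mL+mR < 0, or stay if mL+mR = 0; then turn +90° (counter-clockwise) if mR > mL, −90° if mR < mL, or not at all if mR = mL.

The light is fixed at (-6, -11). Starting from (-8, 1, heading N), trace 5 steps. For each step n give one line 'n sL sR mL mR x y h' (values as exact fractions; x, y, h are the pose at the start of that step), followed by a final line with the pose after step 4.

0 8/41 40/197 2428/8077 20/197 -8 1 N
1 10/49 5/18 335/882 5/36 -8 2 E
2 40/121 8/25 1468/3025 4/25 -7 2 S
3 4/13 20/89 438/1157 10/89 -7 1 W
4 8/41 40/197 2428/8077 20/197 -8 1 N
final -8 2 E

n=0: pose=(-8,1,N); sL=8/41, sR=40/197; mL=2428/8077, mR=20/197; mL+mR=3248/8077 → advance +1; mR−mL=-1608/8077 → turn -1·90°
n=1: pose=(-8,2,E); sL=10/49, sR=5/18; mL=335/882, mR=5/36; mL+mR=305/588 → advance +1; mR−mL=-425/1764 → turn -1·90°
n=2: pose=(-7,2,S); sL=40/121, sR=8/25; mL=1468/3025, mR=4/25; mL+mR=1952/3025 → advance +1; mR−mL=-984/3025 → turn -1·90°
n=3: pose=(-7,1,W); sL=4/13, sR=20/89; mL=438/1157, mR=10/89; mL+mR=568/1157 → advance +1; mR−mL=-308/1157 → turn -1·90°
n=4: pose=(-8,1,N); sL=8/41, sR=40/197; mL=2428/8077, mR=20/197; mL+mR=3248/8077 → advance +1; mR−mL=-1608/8077 → turn -1·90°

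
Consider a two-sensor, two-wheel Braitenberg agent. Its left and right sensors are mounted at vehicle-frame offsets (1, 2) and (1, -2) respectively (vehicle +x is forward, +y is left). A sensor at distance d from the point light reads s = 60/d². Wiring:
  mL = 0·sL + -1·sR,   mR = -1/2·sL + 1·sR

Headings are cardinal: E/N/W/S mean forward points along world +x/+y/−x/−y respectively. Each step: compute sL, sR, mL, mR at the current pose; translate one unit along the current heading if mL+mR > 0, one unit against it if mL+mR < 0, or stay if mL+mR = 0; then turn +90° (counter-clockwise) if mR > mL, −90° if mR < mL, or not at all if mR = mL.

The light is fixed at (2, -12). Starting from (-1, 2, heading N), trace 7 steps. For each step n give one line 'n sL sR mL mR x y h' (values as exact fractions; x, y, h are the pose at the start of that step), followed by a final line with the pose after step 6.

n=0: pose=(-1,2,N); sL=6/25, sR=30/113; mL=-30/113, mR=411/2825; mL+mR=-3/25 → advance -1; mR−mL=1161/2825 → turn +1·90°
n=1: pose=(-1,1,W); sL=60/137, sR=60/241; mL=-60/241, mR=990/33017; mL+mR=-30/137 → advance -1; mR−mL=9210/33017 → turn +1·90°
n=2: pose=(0,1,S); sL=5/12, sR=3/8; mL=-3/8, mR=1/6; mL+mR=-5/24 → advance -1; mR−mL=13/24 → turn +1·90°
n=3: pose=(0,2,E); sL=60/257, sR=12/29; mL=-12/29, mR=2214/7453; mL+mR=-30/257 → advance -1; mR−mL=5298/7453 → turn +1·90°
n=4: pose=(-1,2,N); sL=6/25, sR=30/113; mL=-30/113, mR=411/2825; mL+mR=-3/25 → advance -1; mR−mL=1161/2825 → turn +1·90°
n=5: pose=(-1,1,W); sL=60/137, sR=60/241; mL=-60/241, mR=990/33017; mL+mR=-30/137 → advance -1; mR−mL=9210/33017 → turn +1·90°
n=6: pose=(0,1,S); sL=5/12, sR=3/8; mL=-3/8, mR=1/6; mL+mR=-5/24 → advance -1; mR−mL=13/24 → turn +1·90°

0 6/25 30/113 -30/113 411/2825 -1 2 N
1 60/137 60/241 -60/241 990/33017 -1 1 W
2 5/12 3/8 -3/8 1/6 0 1 S
3 60/257 12/29 -12/29 2214/7453 0 2 E
4 6/25 30/113 -30/113 411/2825 -1 2 N
5 60/137 60/241 -60/241 990/33017 -1 1 W
6 5/12 3/8 -3/8 1/6 0 1 S
final 0 2 E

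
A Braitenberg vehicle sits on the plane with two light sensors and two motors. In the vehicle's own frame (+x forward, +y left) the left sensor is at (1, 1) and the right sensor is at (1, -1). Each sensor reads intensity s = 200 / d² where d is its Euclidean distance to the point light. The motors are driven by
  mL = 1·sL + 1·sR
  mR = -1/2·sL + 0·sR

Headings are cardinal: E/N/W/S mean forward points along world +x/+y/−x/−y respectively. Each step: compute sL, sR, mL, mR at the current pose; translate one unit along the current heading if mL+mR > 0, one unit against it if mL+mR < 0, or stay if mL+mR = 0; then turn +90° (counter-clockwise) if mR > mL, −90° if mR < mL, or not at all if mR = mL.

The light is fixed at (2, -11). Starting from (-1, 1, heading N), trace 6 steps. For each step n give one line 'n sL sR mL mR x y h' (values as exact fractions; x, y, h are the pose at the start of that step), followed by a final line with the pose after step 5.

n=0: pose=(-1,1,N); sL=40/37, sR=200/173; mL=14320/6401, mR=-20/37; mL+mR=10860/6401 → advance +1; mR−mL=-17780/6401 → turn -1·90°
n=1: pose=(-1,2,E); sL=1, sR=50/37; mL=87/37, mR=-1/2; mL+mR=137/74 → advance +1; mR−mL=-211/74 → turn -1·90°
n=2: pose=(0,2,S); sL=40/29, sR=200/153; mL=11920/4437, mR=-20/29; mL+mR=8860/4437 → advance +1; mR−mL=-14980/4437 → turn -1·90°
n=3: pose=(0,1,W); sL=20/13, sR=100/89; mL=3080/1157, mR=-10/13; mL+mR=2190/1157 → advance +1; mR−mL=-3970/1157 → turn -1·90°
n=4: pose=(-1,1,N); sL=40/37, sR=200/173; mL=14320/6401, mR=-20/37; mL+mR=10860/6401 → advance +1; mR−mL=-17780/6401 → turn -1·90°
n=5: pose=(-1,2,E); sL=1, sR=50/37; mL=87/37, mR=-1/2; mL+mR=137/74 → advance +1; mR−mL=-211/74 → turn -1·90°

0 40/37 200/173 14320/6401 -20/37 -1 1 N
1 1 50/37 87/37 -1/2 -1 2 E
2 40/29 200/153 11920/4437 -20/29 0 2 S
3 20/13 100/89 3080/1157 -10/13 0 1 W
4 40/37 200/173 14320/6401 -20/37 -1 1 N
5 1 50/37 87/37 -1/2 -1 2 E
final 0 2 S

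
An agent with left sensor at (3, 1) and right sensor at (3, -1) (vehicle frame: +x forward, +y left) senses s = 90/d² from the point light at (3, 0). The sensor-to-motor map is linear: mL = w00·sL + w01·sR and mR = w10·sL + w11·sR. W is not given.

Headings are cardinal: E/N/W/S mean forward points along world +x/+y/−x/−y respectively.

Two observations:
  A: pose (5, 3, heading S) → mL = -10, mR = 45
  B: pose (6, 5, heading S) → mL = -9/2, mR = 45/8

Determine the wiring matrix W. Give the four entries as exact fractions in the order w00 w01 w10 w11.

obs A: pose=(5,3,S) → sL=10, sR=90, mL=-10, mR=45
obs B: pose=(6,5,S) → sL=9/2, sR=45/4, mL=-9/2, mR=45/8
sensor matrix S = [[10, 90], [9/2, 45/4]]; det S = -585/2
solve [mL_A; mL_B] = S·[w00; w01] and [mR_A; mR_B] = S·[w10; w11]:
  w00 = -1, w01 = 0, w10 = 0, w11 = 1/2

-1 0 0 1/2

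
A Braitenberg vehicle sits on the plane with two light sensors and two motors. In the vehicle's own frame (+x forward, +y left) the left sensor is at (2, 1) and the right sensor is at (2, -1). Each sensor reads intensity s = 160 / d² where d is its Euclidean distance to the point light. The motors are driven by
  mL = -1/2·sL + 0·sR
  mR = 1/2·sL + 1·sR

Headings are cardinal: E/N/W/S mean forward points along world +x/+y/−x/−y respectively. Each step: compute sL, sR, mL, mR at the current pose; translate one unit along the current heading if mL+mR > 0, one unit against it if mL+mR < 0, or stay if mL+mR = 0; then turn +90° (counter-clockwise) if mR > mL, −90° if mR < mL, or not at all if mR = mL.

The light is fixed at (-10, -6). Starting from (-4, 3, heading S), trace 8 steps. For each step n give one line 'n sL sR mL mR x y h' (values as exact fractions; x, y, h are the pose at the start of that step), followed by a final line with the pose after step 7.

n=0: pose=(-4,3,S); sL=80/49, sR=80/37; mL=-40/49, mR=5400/1813; mL+mR=80/37 → advance +1; mR−mL=6880/1813 → turn +1·90°
n=1: pose=(-4,2,E); sL=32/29, sR=160/113; mL=-16/29, mR=6448/3277; mL+mR=160/113 → advance +1; mR−mL=8256/3277 → turn +1·90°
n=2: pose=(-3,2,N); sL=20/17, sR=40/41; mL=-10/17, mR=1090/697; mL+mR=40/41 → advance +1; mR−mL=1500/697 → turn +1·90°
n=3: pose=(-3,3,W); sL=160/89, sR=32/25; mL=-80/89, mR=4848/2225; mL+mR=32/25 → advance +1; mR−mL=6848/2225 → turn +1·90°
n=4: pose=(-4,3,S); sL=80/49, sR=80/37; mL=-40/49, mR=5400/1813; mL+mR=80/37 → advance +1; mR−mL=6880/1813 → turn +1·90°
n=5: pose=(-4,2,E); sL=32/29, sR=160/113; mL=-16/29, mR=6448/3277; mL+mR=160/113 → advance +1; mR−mL=8256/3277 → turn +1·90°
n=6: pose=(-3,2,N); sL=20/17, sR=40/41; mL=-10/17, mR=1090/697; mL+mR=40/41 → advance +1; mR−mL=1500/697 → turn +1·90°
n=7: pose=(-3,3,W); sL=160/89, sR=32/25; mL=-80/89, mR=4848/2225; mL+mR=32/25 → advance +1; mR−mL=6848/2225 → turn +1·90°

0 80/49 80/37 -40/49 5400/1813 -4 3 S
1 32/29 160/113 -16/29 6448/3277 -4 2 E
2 20/17 40/41 -10/17 1090/697 -3 2 N
3 160/89 32/25 -80/89 4848/2225 -3 3 W
4 80/49 80/37 -40/49 5400/1813 -4 3 S
5 32/29 160/113 -16/29 6448/3277 -4 2 E
6 20/17 40/41 -10/17 1090/697 -3 2 N
7 160/89 32/25 -80/89 4848/2225 -3 3 W
final -4 3 S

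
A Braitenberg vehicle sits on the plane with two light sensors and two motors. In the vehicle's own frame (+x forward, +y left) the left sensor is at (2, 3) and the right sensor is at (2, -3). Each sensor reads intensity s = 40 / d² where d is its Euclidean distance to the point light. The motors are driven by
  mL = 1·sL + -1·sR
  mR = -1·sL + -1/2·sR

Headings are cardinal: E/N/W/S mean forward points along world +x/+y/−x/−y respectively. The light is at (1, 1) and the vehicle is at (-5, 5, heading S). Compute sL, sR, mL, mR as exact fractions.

left sensor world pos  = (-2, 3); dL² = 13
right sensor world pos = (-8, 3); dR² = 85
sL = 40/13 = 40/13
sR = 40/85 = 8/17
mL = 1·sL + -1·sR = 576/221
mR = -1·sL + -1/2·sR = -732/221

40/13 8/17 576/221 -732/221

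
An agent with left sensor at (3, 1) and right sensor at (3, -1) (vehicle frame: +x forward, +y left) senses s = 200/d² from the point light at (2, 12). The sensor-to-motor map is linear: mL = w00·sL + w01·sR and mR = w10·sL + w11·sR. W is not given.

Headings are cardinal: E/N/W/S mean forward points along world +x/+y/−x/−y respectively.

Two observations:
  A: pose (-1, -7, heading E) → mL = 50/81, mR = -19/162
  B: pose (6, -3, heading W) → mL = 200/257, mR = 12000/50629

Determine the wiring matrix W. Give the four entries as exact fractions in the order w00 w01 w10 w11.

obs A: pose=(-1,-7,E) → sL=50/81, sR=1/2, mL=50/81, mR=-19/162
obs B: pose=(6,-3,W) → sL=200/257, sR=200/197, mL=200/257, mR=12000/50629
sensor matrix S = [[50/81, 1/2], [200/257, 200/197]]; det S = 974300/4100949
solve [mL_A; mL_B] = S·[w00; w01] and [mR_A; mR_B] = S·[w10; w11]:
  w00 = 1, w01 = 0, w10 = -1, w11 = 1

1 0 -1 1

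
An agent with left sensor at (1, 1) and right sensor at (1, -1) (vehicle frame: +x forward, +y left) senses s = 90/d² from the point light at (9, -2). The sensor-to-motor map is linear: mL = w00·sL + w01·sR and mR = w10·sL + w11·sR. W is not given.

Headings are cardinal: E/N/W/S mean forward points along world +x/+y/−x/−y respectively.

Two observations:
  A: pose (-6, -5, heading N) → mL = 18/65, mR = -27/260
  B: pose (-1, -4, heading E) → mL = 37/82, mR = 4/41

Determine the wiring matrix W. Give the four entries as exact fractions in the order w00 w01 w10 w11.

-1/2 1 1 -1

obs A: pose=(-6,-5,N) → sL=9/26, sR=9/20, mL=18/65, mR=-27/260
obs B: pose=(-1,-4,E) → sL=45/41, sR=1, mL=37/82, mR=4/41
sensor matrix S = [[9/26, 9/20], [45/41, 1]]; det S = -315/2132
solve [mL_A; mL_B] = S·[w00; w01] and [mR_A; mR_B] = S·[w10; w11]:
  w00 = -1/2, w01 = 1, w10 = 1, w11 = -1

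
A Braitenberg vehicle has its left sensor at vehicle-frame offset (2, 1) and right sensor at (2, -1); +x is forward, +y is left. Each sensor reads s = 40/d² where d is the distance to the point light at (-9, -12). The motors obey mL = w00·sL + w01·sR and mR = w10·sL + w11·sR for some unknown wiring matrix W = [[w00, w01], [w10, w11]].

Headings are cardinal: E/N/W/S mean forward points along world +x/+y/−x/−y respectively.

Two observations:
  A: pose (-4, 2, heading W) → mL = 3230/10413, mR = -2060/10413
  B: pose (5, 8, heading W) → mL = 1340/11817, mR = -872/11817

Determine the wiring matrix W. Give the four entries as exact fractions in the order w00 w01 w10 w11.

obs A: pose=(-4,2,W) → sL=20/89, sR=20/117, mL=3230/10413, mR=-2060/10413
obs B: pose=(5,8,W) → sL=8/101, sR=8/117, mL=1340/11817, mR=-872/11817
sensor matrix S = [[20/89, 20/117], [8/101, 8/117]]; det S = 640/350571
solve [mL_A; mL_B] = S·[w00; w01] and [mR_A; mR_B] = S·[w10; w11]:
  w00 = 1, w01 = 1/2, w10 = -1/2, w11 = -1/2

1 1/2 -1/2 -1/2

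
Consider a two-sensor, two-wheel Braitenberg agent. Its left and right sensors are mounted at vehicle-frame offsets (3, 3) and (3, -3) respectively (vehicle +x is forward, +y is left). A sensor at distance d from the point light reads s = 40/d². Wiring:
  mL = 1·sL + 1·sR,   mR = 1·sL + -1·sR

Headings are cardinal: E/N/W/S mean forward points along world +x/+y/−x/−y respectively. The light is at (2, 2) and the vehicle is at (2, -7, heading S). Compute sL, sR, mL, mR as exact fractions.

40/153 40/153 80/153 0

left sensor world pos  = (5, -10); dL² = 153
right sensor world pos = (-1, -10); dR² = 153
sL = 40/153 = 40/153
sR = 40/153 = 40/153
mL = 1·sL + 1·sR = 80/153
mR = 1·sL + -1·sR = 0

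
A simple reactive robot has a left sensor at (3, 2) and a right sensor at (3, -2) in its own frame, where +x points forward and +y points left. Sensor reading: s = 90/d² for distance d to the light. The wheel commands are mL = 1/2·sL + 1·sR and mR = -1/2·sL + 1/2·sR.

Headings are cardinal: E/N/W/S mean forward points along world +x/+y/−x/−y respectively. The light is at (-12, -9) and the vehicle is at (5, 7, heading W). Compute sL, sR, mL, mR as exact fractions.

left sensor world pos  = (2, 5); dL² = 392
right sensor world pos = (2, 9); dR² = 520
sL = 90/392 = 45/196
sR = 90/520 = 9/52
mL = 1/2·sL + 1·sR = 1467/5096
mR = -1/2·sL + 1/2·sR = -18/637

45/196 9/52 1467/5096 -18/637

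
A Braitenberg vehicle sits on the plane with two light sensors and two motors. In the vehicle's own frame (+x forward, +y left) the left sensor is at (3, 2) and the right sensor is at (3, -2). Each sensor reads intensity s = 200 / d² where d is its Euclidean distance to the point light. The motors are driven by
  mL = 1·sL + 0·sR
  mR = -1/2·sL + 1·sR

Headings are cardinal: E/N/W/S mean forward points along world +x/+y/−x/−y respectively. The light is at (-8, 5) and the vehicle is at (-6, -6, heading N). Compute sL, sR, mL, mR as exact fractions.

left sensor world pos  = (-8, -3); dL² = 64
right sensor world pos = (-4, -3); dR² = 80
sL = 200/64 = 25/8
sR = 200/80 = 5/2
mL = 1·sL + 0·sR = 25/8
mR = -1/2·sL + 1·sR = 15/16

25/8 5/2 25/8 15/16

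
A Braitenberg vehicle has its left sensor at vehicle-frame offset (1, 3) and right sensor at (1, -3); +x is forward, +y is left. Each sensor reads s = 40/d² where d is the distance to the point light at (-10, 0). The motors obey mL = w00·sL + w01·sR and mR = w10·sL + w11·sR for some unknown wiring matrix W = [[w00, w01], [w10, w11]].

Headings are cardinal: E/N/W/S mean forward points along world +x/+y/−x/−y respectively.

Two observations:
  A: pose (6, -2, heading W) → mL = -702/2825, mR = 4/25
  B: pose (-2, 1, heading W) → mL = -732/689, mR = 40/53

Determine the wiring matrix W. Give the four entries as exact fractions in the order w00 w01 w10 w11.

obs A: pose=(6,-2,W) → sL=4/25, sR=20/113, mL=-702/2825, mR=4/25
obs B: pose=(-2,1,W) → sL=40/53, sR=8/13, mL=-732/689, mR=40/53
sensor matrix S = [[4/25, 20/113], [40/53, 8/13]]; det S = -68352/1946425
solve [mL_A; mL_B] = S·[w00; w01] and [mR_A; mR_B] = S·[w10; w11]:
  w00 = -1, w01 = -1/2, w10 = 1, w11 = 0

-1 -1/2 1 0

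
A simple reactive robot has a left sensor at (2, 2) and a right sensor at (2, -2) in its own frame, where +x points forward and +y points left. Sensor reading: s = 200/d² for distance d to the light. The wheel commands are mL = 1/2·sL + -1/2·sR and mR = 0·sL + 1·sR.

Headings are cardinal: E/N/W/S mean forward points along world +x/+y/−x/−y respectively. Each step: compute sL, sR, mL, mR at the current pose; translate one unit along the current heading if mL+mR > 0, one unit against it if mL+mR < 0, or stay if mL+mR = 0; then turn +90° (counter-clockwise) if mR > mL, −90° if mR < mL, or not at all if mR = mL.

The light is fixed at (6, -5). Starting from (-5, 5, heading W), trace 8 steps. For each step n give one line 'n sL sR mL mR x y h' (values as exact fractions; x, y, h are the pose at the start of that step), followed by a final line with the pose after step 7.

0 200/233 200/313 8000/72929 200/313 -5 5 W
1 50/41 10/13 120/533 10/13 -6 5 S
2 200/221 200/149 -7200/32929 200/149 -6 4 E
3 20/29 100/101 -440/2929 100/101 -5 4 N
4 200/233 200/313 8000/72929 200/313 -5 5 W
5 50/41 10/13 120/533 10/13 -6 5 S
6 200/221 200/149 -7200/32929 200/149 -6 4 E
7 20/29 100/101 -440/2929 100/101 -5 4 N
final -5 5 W

n=0: pose=(-5,5,W); sL=200/233, sR=200/313; mL=8000/72929, mR=200/313; mL+mR=54600/72929 → advance +1; mR−mL=38600/72929 → turn +1·90°
n=1: pose=(-6,5,S); sL=50/41, sR=10/13; mL=120/533, mR=10/13; mL+mR=530/533 → advance +1; mR−mL=290/533 → turn +1·90°
n=2: pose=(-6,4,E); sL=200/221, sR=200/149; mL=-7200/32929, mR=200/149; mL+mR=37000/32929 → advance +1; mR−mL=51400/32929 → turn +1·90°
n=3: pose=(-5,4,N); sL=20/29, sR=100/101; mL=-440/2929, mR=100/101; mL+mR=2460/2929 → advance +1; mR−mL=3340/2929 → turn +1·90°
n=4: pose=(-5,5,W); sL=200/233, sR=200/313; mL=8000/72929, mR=200/313; mL+mR=54600/72929 → advance +1; mR−mL=38600/72929 → turn +1·90°
n=5: pose=(-6,5,S); sL=50/41, sR=10/13; mL=120/533, mR=10/13; mL+mR=530/533 → advance +1; mR−mL=290/533 → turn +1·90°
n=6: pose=(-6,4,E); sL=200/221, sR=200/149; mL=-7200/32929, mR=200/149; mL+mR=37000/32929 → advance +1; mR−mL=51400/32929 → turn +1·90°
n=7: pose=(-5,4,N); sL=20/29, sR=100/101; mL=-440/2929, mR=100/101; mL+mR=2460/2929 → advance +1; mR−mL=3340/2929 → turn +1·90°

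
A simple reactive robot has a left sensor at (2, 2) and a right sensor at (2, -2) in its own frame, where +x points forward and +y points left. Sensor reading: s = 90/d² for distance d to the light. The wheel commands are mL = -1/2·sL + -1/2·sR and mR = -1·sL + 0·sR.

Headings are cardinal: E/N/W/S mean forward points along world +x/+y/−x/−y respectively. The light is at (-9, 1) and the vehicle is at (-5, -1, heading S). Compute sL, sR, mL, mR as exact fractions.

45/26 9/2 -81/26 -45/26

left sensor world pos  = (-3, -3); dL² = 52
right sensor world pos = (-7, -3); dR² = 20
sL = 90/52 = 45/26
sR = 90/20 = 9/2
mL = -1/2·sL + -1/2·sR = -81/26
mR = -1·sL + 0·sR = -45/26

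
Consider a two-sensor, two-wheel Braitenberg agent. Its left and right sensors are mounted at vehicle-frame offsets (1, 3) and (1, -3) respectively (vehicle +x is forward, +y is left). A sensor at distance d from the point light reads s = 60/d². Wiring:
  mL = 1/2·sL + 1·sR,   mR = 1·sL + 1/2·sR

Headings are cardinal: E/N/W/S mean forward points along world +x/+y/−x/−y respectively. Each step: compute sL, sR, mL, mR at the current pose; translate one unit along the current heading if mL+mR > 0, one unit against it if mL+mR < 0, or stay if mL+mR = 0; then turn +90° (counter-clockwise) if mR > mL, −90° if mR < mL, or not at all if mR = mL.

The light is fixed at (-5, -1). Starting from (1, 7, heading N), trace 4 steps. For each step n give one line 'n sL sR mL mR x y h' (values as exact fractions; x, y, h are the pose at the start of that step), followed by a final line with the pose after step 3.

n=0: pose=(1,7,N); sL=2/3, sR=10/27; mL=19/27, mR=23/27; mL+mR=14/9 → advance +1; mR−mL=4/27 → turn +1·90°
n=1: pose=(1,8,W); sL=60/61, sR=60/169; mL=8730/10309, mR=11970/10309; mL+mR=20700/10309 → advance +1; mR−mL=3240/10309 → turn +1·90°
n=2: pose=(0,8,S); sL=15/32, sR=15/17; mL=1215/1088, mR=495/544; mL+mR=2205/1088 → advance +1; mR−mL=-225/1088 → turn -1·90°
n=3: pose=(0,7,W); sL=60/41, sR=60/137; mL=6570/5617, mR=9450/5617; mL+mR=16020/5617 → advance +1; mR−mL=2880/5617 → turn +1·90°

0 2/3 10/27 19/27 23/27 1 7 N
1 60/61 60/169 8730/10309 11970/10309 1 8 W
2 15/32 15/17 1215/1088 495/544 0 8 S
3 60/41 60/137 6570/5617 9450/5617 0 7 W
final -1 7 S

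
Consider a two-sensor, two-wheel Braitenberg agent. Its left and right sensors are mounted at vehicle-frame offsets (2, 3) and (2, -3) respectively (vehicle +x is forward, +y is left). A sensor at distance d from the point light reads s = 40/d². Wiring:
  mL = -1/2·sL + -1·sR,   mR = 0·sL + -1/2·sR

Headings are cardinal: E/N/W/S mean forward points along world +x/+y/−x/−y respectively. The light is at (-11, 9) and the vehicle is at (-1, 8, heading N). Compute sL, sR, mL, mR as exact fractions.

4/5 4/17 -54/85 -2/17

left sensor world pos  = (-4, 10); dL² = 50
right sensor world pos = (2, 10); dR² = 170
sL = 40/50 = 4/5
sR = 40/170 = 4/17
mL = -1/2·sL + -1·sR = -54/85
mR = 0·sL + -1/2·sR = -2/17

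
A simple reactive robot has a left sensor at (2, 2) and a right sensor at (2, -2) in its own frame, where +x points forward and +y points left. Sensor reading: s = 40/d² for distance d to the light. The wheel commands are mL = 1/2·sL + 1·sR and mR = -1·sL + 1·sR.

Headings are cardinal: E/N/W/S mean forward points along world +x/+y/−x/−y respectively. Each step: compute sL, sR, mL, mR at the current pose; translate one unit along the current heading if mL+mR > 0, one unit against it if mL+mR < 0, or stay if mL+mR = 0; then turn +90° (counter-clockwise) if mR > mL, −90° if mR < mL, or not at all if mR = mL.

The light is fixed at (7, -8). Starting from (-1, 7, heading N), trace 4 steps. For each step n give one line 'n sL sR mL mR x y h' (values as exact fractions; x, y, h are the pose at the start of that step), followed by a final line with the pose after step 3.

0 40/389 8/65 4412/25285 512/25285 -1 7 N
1 1/9 5/29 119/522 16/261 -1 8 E
2 40/221 40/277 14380/61217 -2240/61217 0 8 S
3 4/25 4/37 174/925 -48/925 0 7 W
final -1 7 N

n=0: pose=(-1,7,N); sL=40/389, sR=8/65; mL=4412/25285, mR=512/25285; mL+mR=4924/25285 → advance +1; mR−mL=-60/389 → turn -1·90°
n=1: pose=(-1,8,E); sL=1/9, sR=5/29; mL=119/522, mR=16/261; mL+mR=151/522 → advance +1; mR−mL=-1/6 → turn -1·90°
n=2: pose=(0,8,S); sL=40/221, sR=40/277; mL=14380/61217, mR=-2240/61217; mL+mR=12140/61217 → advance +1; mR−mL=-60/221 → turn -1·90°
n=3: pose=(0,7,W); sL=4/25, sR=4/37; mL=174/925, mR=-48/925; mL+mR=126/925 → advance +1; mR−mL=-6/25 → turn -1·90°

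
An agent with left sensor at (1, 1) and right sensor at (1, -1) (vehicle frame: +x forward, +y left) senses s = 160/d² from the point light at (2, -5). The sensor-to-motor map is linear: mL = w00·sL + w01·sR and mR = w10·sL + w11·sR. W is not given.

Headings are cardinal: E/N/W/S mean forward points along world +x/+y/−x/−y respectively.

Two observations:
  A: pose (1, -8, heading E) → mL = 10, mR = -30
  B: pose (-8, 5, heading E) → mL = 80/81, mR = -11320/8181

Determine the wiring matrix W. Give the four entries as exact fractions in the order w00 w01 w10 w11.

obs A: pose=(1,-8,E) → sL=40, sR=10, mL=10, mR=-30
obs B: pose=(-8,5,E) → sL=80/101, sR=80/81, mL=80/81, mR=-11320/8181
sensor matrix S = [[40, 10], [80/101, 80/81]]; det S = 258400/8181
solve [mL_A; mL_B] = S·[w00; w01] and [mR_A; mR_B] = S·[w10; w11]:
  w00 = 0, w01 = 1, w10 = -1/2, w11 = -1

0 1 -1/2 -1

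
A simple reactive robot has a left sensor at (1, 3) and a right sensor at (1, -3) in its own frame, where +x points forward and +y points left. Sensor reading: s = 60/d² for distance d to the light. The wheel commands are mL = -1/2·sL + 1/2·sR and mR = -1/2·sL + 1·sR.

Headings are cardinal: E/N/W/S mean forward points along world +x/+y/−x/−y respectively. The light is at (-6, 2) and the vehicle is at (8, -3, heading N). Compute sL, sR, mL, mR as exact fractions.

left sensor world pos  = (5, -2); dL² = 137
right sensor world pos = (11, -2); dR² = 305
sL = 60/137 = 60/137
sR = 60/305 = 12/61
mL = -1/2·sL + 1/2·sR = -1008/8357
mR = -1/2·sL + 1·sR = -186/8357

60/137 12/61 -1008/8357 -186/8357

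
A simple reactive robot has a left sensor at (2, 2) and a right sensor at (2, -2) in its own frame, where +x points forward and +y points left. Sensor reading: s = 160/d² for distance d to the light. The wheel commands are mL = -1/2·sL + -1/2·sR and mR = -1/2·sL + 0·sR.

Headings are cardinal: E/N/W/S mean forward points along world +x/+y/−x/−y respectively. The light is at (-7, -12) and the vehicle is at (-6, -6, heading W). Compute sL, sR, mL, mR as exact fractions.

left sensor world pos  = (-8, -8); dL² = 17
right sensor world pos = (-8, -4); dR² = 65
sL = 160/17 = 160/17
sR = 160/65 = 32/13
mL = -1/2·sL + -1/2·sR = -1312/221
mR = -1/2·sL + 0·sR = -80/17

160/17 32/13 -1312/221 -80/17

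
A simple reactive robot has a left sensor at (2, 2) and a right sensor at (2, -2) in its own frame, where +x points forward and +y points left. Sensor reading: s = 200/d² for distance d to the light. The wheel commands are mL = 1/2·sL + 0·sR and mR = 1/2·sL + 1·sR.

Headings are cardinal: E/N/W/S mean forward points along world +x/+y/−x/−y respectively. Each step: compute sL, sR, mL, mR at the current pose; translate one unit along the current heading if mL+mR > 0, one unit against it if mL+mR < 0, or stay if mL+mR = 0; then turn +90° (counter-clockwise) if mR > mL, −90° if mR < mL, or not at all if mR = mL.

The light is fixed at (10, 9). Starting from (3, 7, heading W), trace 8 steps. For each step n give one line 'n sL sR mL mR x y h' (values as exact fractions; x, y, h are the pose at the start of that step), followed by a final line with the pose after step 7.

0 200/97 200/81 100/97 27500/7857 3 7 W
1 50/13 50/29 25/13 1375/377 2 7 S
2 200/37 200/61 100/37 13500/2257 2 6 E
3 100/41 100/13 50/41 4750/533 3 6 N
4 200/97 200/81 100/97 27500/7857 3 7 W
5 50/13 50/29 25/13 1375/377 2 7 S
6 200/37 200/61 100/37 13500/2257 2 6 E
7 100/41 100/13 50/41 4750/533 3 6 N
final 3 7 W

n=0: pose=(3,7,W); sL=200/97, sR=200/81; mL=100/97, mR=27500/7857; mL+mR=35600/7857 → advance +1; mR−mL=200/81 → turn +1·90°
n=1: pose=(2,7,S); sL=50/13, sR=50/29; mL=25/13, mR=1375/377; mL+mR=2100/377 → advance +1; mR−mL=50/29 → turn +1·90°
n=2: pose=(2,6,E); sL=200/37, sR=200/61; mL=100/37, mR=13500/2257; mL+mR=19600/2257 → advance +1; mR−mL=200/61 → turn +1·90°
n=3: pose=(3,6,N); sL=100/41, sR=100/13; mL=50/41, mR=4750/533; mL+mR=5400/533 → advance +1; mR−mL=100/13 → turn +1·90°
n=4: pose=(3,7,W); sL=200/97, sR=200/81; mL=100/97, mR=27500/7857; mL+mR=35600/7857 → advance +1; mR−mL=200/81 → turn +1·90°
n=5: pose=(2,7,S); sL=50/13, sR=50/29; mL=25/13, mR=1375/377; mL+mR=2100/377 → advance +1; mR−mL=50/29 → turn +1·90°
n=6: pose=(2,6,E); sL=200/37, sR=200/61; mL=100/37, mR=13500/2257; mL+mR=19600/2257 → advance +1; mR−mL=200/61 → turn +1·90°
n=7: pose=(3,6,N); sL=100/41, sR=100/13; mL=50/41, mR=4750/533; mL+mR=5400/533 → advance +1; mR−mL=100/13 → turn +1·90°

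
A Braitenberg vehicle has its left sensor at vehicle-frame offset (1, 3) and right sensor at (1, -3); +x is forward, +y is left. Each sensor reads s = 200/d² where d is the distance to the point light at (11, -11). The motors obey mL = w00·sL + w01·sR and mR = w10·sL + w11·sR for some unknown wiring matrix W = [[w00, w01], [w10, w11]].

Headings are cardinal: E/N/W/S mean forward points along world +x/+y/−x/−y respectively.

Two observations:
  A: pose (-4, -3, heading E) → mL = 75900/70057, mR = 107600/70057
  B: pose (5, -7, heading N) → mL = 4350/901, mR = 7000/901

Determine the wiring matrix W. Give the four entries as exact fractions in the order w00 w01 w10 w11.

1 1/2 1 1

obs A: pose=(-4,-3,E) → sL=200/317, sR=200/221, mL=75900/70057, mR=107600/70057
obs B: pose=(5,-7,N) → sL=100/53, sR=100/17, mL=4350/901, mR=7000/901
sensor matrix S = [[200/317, 200/221], [100/53, 100/17]]; det S = 7440000/3713021
solve [mL_A; mL_B] = S·[w00; w01] and [mR_A; mR_B] = S·[w10; w11]:
  w00 = 1, w01 = 1/2, w10 = 1, w11 = 1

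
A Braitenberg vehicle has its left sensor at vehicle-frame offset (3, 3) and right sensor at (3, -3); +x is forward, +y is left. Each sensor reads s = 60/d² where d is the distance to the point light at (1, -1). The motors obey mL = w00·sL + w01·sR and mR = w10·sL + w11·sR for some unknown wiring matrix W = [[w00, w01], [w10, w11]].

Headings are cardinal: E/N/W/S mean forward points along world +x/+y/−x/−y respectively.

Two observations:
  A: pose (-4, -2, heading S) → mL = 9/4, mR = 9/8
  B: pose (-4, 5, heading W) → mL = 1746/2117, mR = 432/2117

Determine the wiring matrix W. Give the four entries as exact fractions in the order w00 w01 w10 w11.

1/2 1 1/2 -1/2

obs A: pose=(-4,-2,S) → sL=3, sR=3/4, mL=9/4, mR=9/8
obs B: pose=(-4,5,W) → sL=60/73, sR=12/29, mL=1746/2117, mR=432/2117
sensor matrix S = [[3, 3/4], [60/73, 12/29]]; det S = 1323/2117
solve [mL_A; mL_B] = S·[w00; w01] and [mR_A; mR_B] = S·[w10; w11]:
  w00 = 1/2, w01 = 1, w10 = 1/2, w11 = -1/2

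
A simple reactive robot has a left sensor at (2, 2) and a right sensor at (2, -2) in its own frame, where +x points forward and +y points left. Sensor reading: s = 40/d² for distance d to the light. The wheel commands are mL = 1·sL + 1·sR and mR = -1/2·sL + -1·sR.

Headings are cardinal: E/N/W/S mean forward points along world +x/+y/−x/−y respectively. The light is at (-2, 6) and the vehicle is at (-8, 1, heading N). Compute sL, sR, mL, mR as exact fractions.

left sensor world pos  = (-10, 3); dL² = 73
right sensor world pos = (-6, 3); dR² = 25
sL = 40/73 = 40/73
sR = 40/25 = 8/5
mL = 1·sL + 1·sR = 784/365
mR = -1/2·sL + -1·sR = -684/365

40/73 8/5 784/365 -684/365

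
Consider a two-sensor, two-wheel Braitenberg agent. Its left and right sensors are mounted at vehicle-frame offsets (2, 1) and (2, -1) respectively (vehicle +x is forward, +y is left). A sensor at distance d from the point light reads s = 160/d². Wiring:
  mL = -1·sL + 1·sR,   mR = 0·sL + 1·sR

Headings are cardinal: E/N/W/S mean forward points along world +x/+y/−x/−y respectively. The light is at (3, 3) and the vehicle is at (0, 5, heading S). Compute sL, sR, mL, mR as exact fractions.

left sensor world pos  = (1, 3); dL² = 4
right sensor world pos = (-1, 3); dR² = 16
sL = 160/4 = 40
sR = 160/16 = 10
mL = -1·sL + 1·sR = -30
mR = 0·sL + 1·sR = 10

40 10 -30 10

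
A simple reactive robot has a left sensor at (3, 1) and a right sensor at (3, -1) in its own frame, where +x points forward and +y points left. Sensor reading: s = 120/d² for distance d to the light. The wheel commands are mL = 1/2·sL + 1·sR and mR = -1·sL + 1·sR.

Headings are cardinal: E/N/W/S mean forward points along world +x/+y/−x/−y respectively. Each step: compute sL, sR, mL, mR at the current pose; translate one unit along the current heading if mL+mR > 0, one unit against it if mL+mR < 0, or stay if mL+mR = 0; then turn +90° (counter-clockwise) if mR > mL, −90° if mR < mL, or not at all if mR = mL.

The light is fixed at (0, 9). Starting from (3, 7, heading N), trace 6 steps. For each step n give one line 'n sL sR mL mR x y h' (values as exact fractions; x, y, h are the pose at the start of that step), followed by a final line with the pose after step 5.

0 24 120/17 324/17 -288/17 3 7 N
1 10/3 3 14/3 -1/3 3 8 E
2 120/41 24/5 1284/205 384/205 4 8 S
3 12 60 66 48 4 7 W
4 24 120/17 324/17 -288/17 3 7 N
5 10/3 3 14/3 -1/3 3 8 E
final 4 8 S

n=0: pose=(3,7,N); sL=24, sR=120/17; mL=324/17, mR=-288/17; mL+mR=36/17 → advance +1; mR−mL=-36 → turn -1·90°
n=1: pose=(3,8,E); sL=10/3, sR=3; mL=14/3, mR=-1/3; mL+mR=13/3 → advance +1; mR−mL=-5 → turn -1·90°
n=2: pose=(4,8,S); sL=120/41, sR=24/5; mL=1284/205, mR=384/205; mL+mR=1668/205 → advance +1; mR−mL=-180/41 → turn -1·90°
n=3: pose=(4,7,W); sL=12, sR=60; mL=66, mR=48; mL+mR=114 → advance +1; mR−mL=-18 → turn -1·90°
n=4: pose=(3,7,N); sL=24, sR=120/17; mL=324/17, mR=-288/17; mL+mR=36/17 → advance +1; mR−mL=-36 → turn -1·90°
n=5: pose=(3,8,E); sL=10/3, sR=3; mL=14/3, mR=-1/3; mL+mR=13/3 → advance +1; mR−mL=-5 → turn -1·90°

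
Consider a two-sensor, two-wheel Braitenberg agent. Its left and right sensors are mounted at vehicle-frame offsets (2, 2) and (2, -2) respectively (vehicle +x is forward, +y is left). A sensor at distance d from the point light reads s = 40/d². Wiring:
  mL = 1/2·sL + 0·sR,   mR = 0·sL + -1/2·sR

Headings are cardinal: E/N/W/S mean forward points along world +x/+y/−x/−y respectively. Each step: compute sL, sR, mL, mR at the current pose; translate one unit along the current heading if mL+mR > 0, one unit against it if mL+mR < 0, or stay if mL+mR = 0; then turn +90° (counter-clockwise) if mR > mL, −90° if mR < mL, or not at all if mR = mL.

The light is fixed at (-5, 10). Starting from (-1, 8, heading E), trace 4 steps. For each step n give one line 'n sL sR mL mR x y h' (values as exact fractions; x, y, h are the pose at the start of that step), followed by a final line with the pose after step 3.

n=0: pose=(-1,8,E); sL=10/9, sR=10/13; mL=5/9, mR=-5/13; mL+mR=20/117 → advance +1; mR−mL=-110/117 → turn -1·90°
n=1: pose=(0,8,S); sL=8/13, sR=8/5; mL=4/13, mR=-4/5; mL+mR=-32/65 → advance -1; mR−mL=-72/65 → turn -1·90°
n=2: pose=(0,9,W); sL=20/9, sR=4; mL=10/9, mR=-2; mL+mR=-8/9 → advance -1; mR−mL=-28/9 → turn -1·90°
n=3: pose=(1,9,N); sL=40/17, sR=8/13; mL=20/17, mR=-4/13; mL+mR=192/221 → advance +1; mR−mL=-328/221 → turn -1·90°

0 10/9 10/13 5/9 -5/13 -1 8 E
1 8/13 8/5 4/13 -4/5 0 8 S
2 20/9 4 10/9 -2 0 9 W
3 40/17 8/13 20/17 -4/13 1 9 N
final 1 10 E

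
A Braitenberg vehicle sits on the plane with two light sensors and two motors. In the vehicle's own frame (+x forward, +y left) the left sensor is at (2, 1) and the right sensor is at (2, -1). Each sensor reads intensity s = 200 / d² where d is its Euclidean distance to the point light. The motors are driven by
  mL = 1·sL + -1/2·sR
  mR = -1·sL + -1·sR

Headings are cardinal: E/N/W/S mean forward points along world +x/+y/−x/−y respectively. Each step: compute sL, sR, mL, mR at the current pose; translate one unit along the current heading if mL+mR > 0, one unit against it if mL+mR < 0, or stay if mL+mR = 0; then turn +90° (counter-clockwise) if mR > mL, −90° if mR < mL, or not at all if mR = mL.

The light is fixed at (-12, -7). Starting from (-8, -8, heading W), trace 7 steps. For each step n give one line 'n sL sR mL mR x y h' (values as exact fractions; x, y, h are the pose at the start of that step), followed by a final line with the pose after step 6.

0 25 50 0 -75 -8 -8 W
1 200/17 200/37 5700/629 -10800/629 -7 -8 N
2 4 100/29 66/29 -216/29 -7 -9 E
3 200/41 8 36/41 -528/41 -8 -9 S
4 25 50 0 -75 -8 -8 W
5 200/17 200/37 5700/629 -10800/629 -7 -8 N
6 4 100/29 66/29 -216/29 -7 -9 E
final -8 -9 S

n=0: pose=(-8,-8,W); sL=25, sR=50; mL=0, mR=-75; mL+mR=-75 → advance -1; mR−mL=-75 → turn -1·90°
n=1: pose=(-7,-8,N); sL=200/17, sR=200/37; mL=5700/629, mR=-10800/629; mL+mR=-300/37 → advance -1; mR−mL=-16500/629 → turn -1·90°
n=2: pose=(-7,-9,E); sL=4, sR=100/29; mL=66/29, mR=-216/29; mL+mR=-150/29 → advance -1; mR−mL=-282/29 → turn -1·90°
n=3: pose=(-8,-9,S); sL=200/41, sR=8; mL=36/41, mR=-528/41; mL+mR=-12 → advance -1; mR−mL=-564/41 → turn -1·90°
n=4: pose=(-8,-8,W); sL=25, sR=50; mL=0, mR=-75; mL+mR=-75 → advance -1; mR−mL=-75 → turn -1·90°
n=5: pose=(-7,-8,N); sL=200/17, sR=200/37; mL=5700/629, mR=-10800/629; mL+mR=-300/37 → advance -1; mR−mL=-16500/629 → turn -1·90°
n=6: pose=(-7,-9,E); sL=4, sR=100/29; mL=66/29, mR=-216/29; mL+mR=-150/29 → advance -1; mR−mL=-282/29 → turn -1·90°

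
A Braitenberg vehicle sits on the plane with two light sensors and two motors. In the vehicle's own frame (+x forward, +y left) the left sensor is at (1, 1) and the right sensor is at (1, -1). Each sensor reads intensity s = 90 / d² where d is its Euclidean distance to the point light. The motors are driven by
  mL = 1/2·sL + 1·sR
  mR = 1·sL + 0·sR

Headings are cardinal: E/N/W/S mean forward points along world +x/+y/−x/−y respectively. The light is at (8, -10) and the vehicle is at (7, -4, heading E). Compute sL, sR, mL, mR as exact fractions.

left sensor world pos  = (8, -3); dL² = 49
right sensor world pos = (8, -5); dR² = 25
sL = 90/49 = 90/49
sR = 90/25 = 18/5
mL = 1/2·sL + 1·sR = 1107/245
mR = 1·sL + 0·sR = 90/49

90/49 18/5 1107/245 90/49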